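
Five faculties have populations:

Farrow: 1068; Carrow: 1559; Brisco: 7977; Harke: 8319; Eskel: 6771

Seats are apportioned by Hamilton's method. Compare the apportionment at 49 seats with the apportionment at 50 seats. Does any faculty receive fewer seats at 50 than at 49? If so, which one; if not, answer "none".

At 49 seats: Farrow 2, Carrow 3, Brisco 15, Harke 16, Eskel 13.
At 50 seats: Farrow 2, Carrow 3, Brisco 16, Harke 16, Eskel 13.
No faculty's allocation decreased.

none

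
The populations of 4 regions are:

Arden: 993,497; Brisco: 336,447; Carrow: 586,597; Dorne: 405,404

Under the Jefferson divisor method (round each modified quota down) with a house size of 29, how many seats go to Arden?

13

Standard divisor 2321945/29 ≈ 80067.069; standard quotas: Arden 12.408, Brisco 4.202, Carrow 7.326, Dorne 5.063.
Rounding down gives 12, 4, 7, 5 = 28 seats, so the divisor must be adjusted.
With modified divisor 74900: modified quotas Arden 13.264, Brisco 4.492, Carrow 7.832, Dorne 5.413.
Rounding down: Arden 13, Brisco 4, Carrow 7, Dorne 5 (total 29).
Arden receives 13.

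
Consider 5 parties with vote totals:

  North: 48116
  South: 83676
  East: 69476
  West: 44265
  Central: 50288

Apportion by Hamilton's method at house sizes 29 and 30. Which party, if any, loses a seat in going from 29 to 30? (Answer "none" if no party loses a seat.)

At 29 seats: North 5, South 8, East 7, West 4, Central 5.
At 30 seats: North 5, South 8, East 7, West 5, Central 5.
No party's allocation decreased.

none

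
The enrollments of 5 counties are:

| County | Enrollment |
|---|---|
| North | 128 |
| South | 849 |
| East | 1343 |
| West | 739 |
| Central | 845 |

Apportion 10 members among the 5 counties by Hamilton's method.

Standard divisor: 3904 ÷ 10 ≈ 390.4.
Standard quotas: North 0.328, South 2.175, East 3.440, West 1.893, Central 2.164.
Lower quotas: North 0, South 2, East 3, West 1, Central 2 (sum 8, leaving 2 seats).
Remainders in descending order: West 0.893, East 0.440, North 0.328, South 0.175, Central 0.164.
Largest remainders: West, East receive the extra seats.

North=0, South=2, East=4, West=2, Central=2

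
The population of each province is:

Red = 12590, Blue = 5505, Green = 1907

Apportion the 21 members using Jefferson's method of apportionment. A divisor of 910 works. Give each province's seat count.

With modified divisor 910: modified quotas Red 13.835, Blue 6.049, Green 2.096.
Rounding down: Red 13, Blue 6, Green 2 (total 21).

Red 13, Blue 6, Green 2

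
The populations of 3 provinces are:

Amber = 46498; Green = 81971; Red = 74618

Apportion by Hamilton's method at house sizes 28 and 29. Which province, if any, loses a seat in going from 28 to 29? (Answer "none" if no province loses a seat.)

At 28 seats: Amber 7, Green 11, Red 10.
At 29 seats: Amber 6, Green 12, Red 11.
Amber drops from 7 to 6.

Amber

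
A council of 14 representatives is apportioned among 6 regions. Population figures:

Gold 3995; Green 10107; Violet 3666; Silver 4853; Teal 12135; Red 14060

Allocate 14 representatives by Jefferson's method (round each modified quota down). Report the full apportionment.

Gold=1, Green=3, Violet=1, Silver=1, Teal=4, Red=4

Standard divisor 48816/14 ≈ 3486.857; standard quotas: Gold 1.146, Green 2.899, Violet 1.051, Silver 1.392, Teal 3.480, Red 4.032.
Rounding down gives 1, 2, 1, 1, 3, 4 = 12 seats, so the divisor must be adjusted.
With modified divisor 2900: modified quotas Gold 1.378, Green 3.485, Violet 1.264, Silver 1.673, Teal 4.184, Red 4.848.
Rounding down: Gold 1, Green 3, Violet 1, Silver 1, Teal 4, Red 4 (total 14).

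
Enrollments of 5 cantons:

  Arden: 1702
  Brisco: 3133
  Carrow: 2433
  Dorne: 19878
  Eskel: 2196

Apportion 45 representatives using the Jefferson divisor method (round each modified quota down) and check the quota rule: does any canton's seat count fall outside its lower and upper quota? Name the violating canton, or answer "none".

Dorne

Standard quotas: Arden 2.610, Brisco 4.805, Carrow 3.731, Dorne 30.486, Eskel 3.368.
Jefferson allocation: Arden 2, Brisco 5, Carrow 3, Dorne 32, Eskel 3.
Dorne has quota 30.486 (lower 30, upper 31) but receives 32 — outside the quota interval.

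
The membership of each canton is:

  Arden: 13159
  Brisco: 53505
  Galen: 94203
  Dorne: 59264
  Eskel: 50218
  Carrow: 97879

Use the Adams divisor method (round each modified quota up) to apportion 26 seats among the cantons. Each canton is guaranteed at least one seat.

Arden: 1, Brisco: 4, Galen: 6, Dorne: 4, Eskel: 4, Carrow: 7

Standard divisor 368228/26 ≈ 14162.615; standard quotas: Arden 0.929, Brisco 3.778, Galen 6.652, Dorne 4.185, Eskel 3.546, Carrow 6.911.
Rounding up gives 1, 4, 7, 5, 4, 7 = 28 seats, so the divisor must be adjusted.
With modified divisor 16000: modified quotas Arden 0.822, Brisco 3.344, Galen 5.888, Dorne 3.704, Eskel 3.139, Carrow 6.117.
Rounding up: Arden 1, Brisco 4, Galen 6, Dorne 4, Eskel 4, Carrow 7 (total 26).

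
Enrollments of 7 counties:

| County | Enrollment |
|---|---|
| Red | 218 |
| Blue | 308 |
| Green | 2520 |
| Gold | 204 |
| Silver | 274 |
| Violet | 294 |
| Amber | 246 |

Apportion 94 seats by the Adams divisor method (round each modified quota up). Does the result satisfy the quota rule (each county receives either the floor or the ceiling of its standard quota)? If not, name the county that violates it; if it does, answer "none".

Green

Standard quotas: Red 5.042, Blue 7.124, Green 58.287, Gold 4.719, Silver 6.338, Violet 6.800, Amber 5.690.
Adams allocation: Red 5, Blue 7, Green 57, Gold 5, Silver 7, Violet 7, Amber 6.
Green has quota 58.287 (lower 58, upper 59) but receives 57 — outside the quota interval.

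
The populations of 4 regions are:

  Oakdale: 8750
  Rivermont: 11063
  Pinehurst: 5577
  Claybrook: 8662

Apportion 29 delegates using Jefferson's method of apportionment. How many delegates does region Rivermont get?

Standard divisor 34052/29 ≈ 1174.207; standard quotas: Oakdale 7.452, Rivermont 9.422, Pinehurst 4.750, Claybrook 7.377.
Rounding down gives 7, 9, 4, 7 = 27 seats, so the divisor must be adjusted.
With modified divisor 1100: modified quotas Oakdale 7.955, Rivermont 10.057, Pinehurst 5.070, Claybrook 7.875.
Rounding down: Oakdale 7, Rivermont 10, Pinehurst 5, Claybrook 7 (total 29).
Rivermont receives 10.

10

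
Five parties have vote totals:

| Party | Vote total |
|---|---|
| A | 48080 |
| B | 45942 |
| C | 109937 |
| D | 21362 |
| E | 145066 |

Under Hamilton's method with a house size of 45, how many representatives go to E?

18

Standard divisor: 370387 ÷ 45 ≈ 8230.822.
Standard quotas: A 5.8415, B 5.5817, C 13.3567, D 2.5954, E 17.6247.
Lower quotas: A 5, B 5, C 13, D 2, E 17 (sum 42, leaving 3 seats).
Remainders in descending order: A 0.8415, E 0.6247, D 0.5954, B 0.5817, C 0.3567.
The surplus seats go to A, E, D.
E receives 18.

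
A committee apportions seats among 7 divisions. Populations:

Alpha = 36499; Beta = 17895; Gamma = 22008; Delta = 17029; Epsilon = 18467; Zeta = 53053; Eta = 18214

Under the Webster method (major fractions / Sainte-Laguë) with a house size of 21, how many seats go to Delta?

Standard divisor 183165/21 ≈ 8722.143; standard quotas: Alpha 4.185, Beta 2.052, Gamma 2.523, Delta 1.952, Epsilon 2.117, Zeta 6.083, Eta 2.088.
Rounding to the nearest integer gives Alpha 4, Beta 2, Gamma 3, Delta 2, Epsilon 2, Zeta 6, Eta 2 — total 21, matching the house size, so no adjustment is needed.
Delta receives 2.

2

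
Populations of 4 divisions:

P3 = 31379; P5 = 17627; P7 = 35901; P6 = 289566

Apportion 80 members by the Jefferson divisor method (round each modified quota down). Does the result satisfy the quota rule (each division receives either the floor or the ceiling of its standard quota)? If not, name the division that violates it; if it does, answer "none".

P6

Standard quotas: P3 6.704, P5 3.766, P7 7.670, P6 61.861.
Jefferson allocation: P3 6, P5 3, P7 7, P6 64.
P6 has quota 61.861 (lower 61, upper 62) but receives 64 — outside the quota interval.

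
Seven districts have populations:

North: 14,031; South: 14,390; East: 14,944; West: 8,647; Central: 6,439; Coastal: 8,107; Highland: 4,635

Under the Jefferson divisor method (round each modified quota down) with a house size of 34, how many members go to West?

4

Standard divisor 71193/34 ≈ 2093.912; standard quotas: North 6.701, South 6.872, East 7.137, West 4.130, Central 3.075, Coastal 3.872, Highland 2.214.
Rounding down gives 6, 6, 7, 4, 3, 3, 2 = 31 seats, so the divisor must be adjusted.
With modified divisor 1900: modified quotas North 7.385, South 7.574, East 7.865, West 4.551, Central 3.389, Coastal 4.267, Highland 2.439.
Rounding down: North 7, South 7, East 7, West 4, Central 3, Coastal 4, Highland 2 (total 34).
West receives 4.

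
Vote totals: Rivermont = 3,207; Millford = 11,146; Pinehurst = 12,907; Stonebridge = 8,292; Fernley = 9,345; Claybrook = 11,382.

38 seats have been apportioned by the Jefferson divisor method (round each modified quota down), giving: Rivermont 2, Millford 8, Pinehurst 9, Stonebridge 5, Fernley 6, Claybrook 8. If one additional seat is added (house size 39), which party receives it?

Priority for the next seat is population ÷ (current seats + 1).
Priorities: Rivermont 1069.000, Millford 1238.444, Pinehurst 1290.700, Stonebridge 1382.000, Fernley 1335.000, Claybrook 1264.667.
Highest priority: Stonebridge.

Stonebridge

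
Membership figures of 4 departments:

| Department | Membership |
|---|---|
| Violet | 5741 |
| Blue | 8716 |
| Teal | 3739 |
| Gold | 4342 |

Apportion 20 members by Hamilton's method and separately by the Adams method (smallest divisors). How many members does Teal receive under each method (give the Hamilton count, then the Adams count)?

3 and 4

Hamilton: Violet 5, Blue 8, Teal 3, Gold 4.
Adams: Violet 5, Blue 7, Teal 4, Gold 4.
Teal gets 3 under Hamilton and 4 under Adams.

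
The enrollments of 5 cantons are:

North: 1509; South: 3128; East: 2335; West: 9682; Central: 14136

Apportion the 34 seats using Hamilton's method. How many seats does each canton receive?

North 2, South 3, East 2, West 11, Central 16

The standard divisor is 30790/34 ≈ 905.588.
Standard quotas: North 1.6663, South 3.4541, East 2.5784, West 10.6914, Central 15.6097.
Lower quotas: North 1, South 3, East 2, West 10, Central 15 (sum 31, leaving 3 seats).
Remainders in descending order: West 0.6914, North 0.6663, Central 0.6097, East 0.5784, South 0.4541.
The surplus seats go to West, North, Central.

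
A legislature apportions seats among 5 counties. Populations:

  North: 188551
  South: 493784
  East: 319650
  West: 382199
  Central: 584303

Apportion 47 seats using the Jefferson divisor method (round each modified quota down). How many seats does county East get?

Standard divisor 1968487/47 ≈ 41882.702; standard quotas: North 4.502, South 11.790, East 7.632, West 9.125, Central 13.951.
Rounding down gives 4, 11, 7, 9, 13 = 44 seats, so the divisor must be adjusted.
With modified divisor 39500: modified quotas North 4.773, South 12.501, East 8.092, West 9.676, Central 14.792.
Rounding down: North 4, South 12, East 8, West 9, Central 14 (total 47).
East receives 8.

8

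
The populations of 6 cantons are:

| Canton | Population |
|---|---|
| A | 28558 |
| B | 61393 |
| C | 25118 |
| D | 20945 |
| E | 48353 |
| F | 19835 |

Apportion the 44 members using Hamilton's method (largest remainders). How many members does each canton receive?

A 6; B 13; C 5; D 5; E 11; F 4

Total 204202; standard divisor 204202/44 ≈ 4640.955.
Standard quotas: A 6.1535, B 13.2285, C 5.4122, D 4.5131, E 10.4188, F 4.2739.
Lower quotas: A 6, B 13, C 5, D 4, E 10, F 4 (sum 42, leaving 2 seats).
Remainders in descending order: D 0.5131, E 0.4188, C 0.4122, F 0.2739, B 0.2285, A 0.1535.
Largest remainders: D, E receive the extra seats.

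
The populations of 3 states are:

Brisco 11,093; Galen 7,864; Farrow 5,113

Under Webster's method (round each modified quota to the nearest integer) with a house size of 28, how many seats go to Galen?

Standard divisor 24070/28 ≈ 859.643; standard quotas: Brisco 12.904, Galen 9.148, Farrow 5.948.
Rounding to the nearest integer gives Brisco 13, Galen 9, Farrow 6 — total 28, matching the house size, so no adjustment is needed.
Galen receives 9.

9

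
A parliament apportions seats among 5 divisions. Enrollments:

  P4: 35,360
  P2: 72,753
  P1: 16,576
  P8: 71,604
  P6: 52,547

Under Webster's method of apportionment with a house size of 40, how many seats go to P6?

8

Standard divisor 248840/40 ≈ 6221; standard quotas: P4 5.684, P2 11.695, P1 2.665, P8 11.510, P6 8.447.
Rounding to the nearest integer gives 6, 12, 3, 12, 8 = 41 seats, so the divisor must be adjusted.
With modified divisor 6300: modified quotas P4 5.613, P2 11.548, P1 2.631, P8 11.366, P6 8.341.
Rounding to the nearest integer: P4 6, P2 12, P1 3, P8 11, P6 8 (total 40).
P6 receives 8.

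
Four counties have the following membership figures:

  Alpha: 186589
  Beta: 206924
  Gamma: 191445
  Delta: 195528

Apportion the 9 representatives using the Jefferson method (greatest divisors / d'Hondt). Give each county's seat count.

Standard divisor 780486/9 ≈ 86720.667; standard quotas: Alpha 2.152, Beta 2.386, Gamma 2.208, Delta 2.255.
Rounding down gives 2, 2, 2, 2 = 8 seats, so the divisor must be adjusted.
With modified divisor 67100: modified quotas Alpha 2.781, Beta 3.084, Gamma 2.853, Delta 2.914.
Rounding down: Alpha 2, Beta 3, Gamma 2, Delta 2 (total 9).

Alpha=2; Beta=3; Gamma=2; Delta=2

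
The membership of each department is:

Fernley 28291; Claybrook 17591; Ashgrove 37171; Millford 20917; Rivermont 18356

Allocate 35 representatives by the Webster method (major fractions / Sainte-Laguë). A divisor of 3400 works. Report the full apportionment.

With modified divisor 3400: modified quotas Fernley 8.321, Claybrook 5.174, Ashgrove 10.933, Millford 6.152, Rivermont 5.399.
Rounding to the nearest integer: Fernley 8, Claybrook 5, Ashgrove 11, Millford 6, Rivermont 5 (total 35).

Fernley 8, Claybrook 5, Ashgrove 11, Millford 6, Rivermont 5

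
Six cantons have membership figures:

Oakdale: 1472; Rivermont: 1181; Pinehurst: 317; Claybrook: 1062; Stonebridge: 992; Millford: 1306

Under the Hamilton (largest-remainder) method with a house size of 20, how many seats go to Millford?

4

Standard divisor: 6330 ÷ 20 ≈ 316.5.
Standard quotas: Oakdale 4.651, Rivermont 3.731, Pinehurst 1.002, Claybrook 3.355, Stonebridge 3.134, Millford 4.126.
Lower quotas: Oakdale 4, Rivermont 3, Pinehurst 1, Claybrook 3, Stonebridge 3, Millford 4 (sum 18, leaving 2 seats).
Remainders in descending order: Rivermont 0.731, Oakdale 0.651, Claybrook 0.355, Stonebridge 0.134, Millford 0.126, Pinehurst 0.002.
The surplus seats go to Rivermont, Oakdale.
Millford receives 4.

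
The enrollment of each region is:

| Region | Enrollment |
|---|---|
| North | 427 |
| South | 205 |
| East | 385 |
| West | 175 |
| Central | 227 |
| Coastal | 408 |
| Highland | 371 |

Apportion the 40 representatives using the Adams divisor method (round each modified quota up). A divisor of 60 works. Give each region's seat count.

North=8, South=4, East=7, West=3, Central=4, Coastal=7, Highland=7

With modified divisor 60: modified quotas North 7.117, South 3.417, East 6.417, West 2.917, Central 3.783, Coastal 6.800, Highland 6.183.
Rounding up: North 8, South 4, East 7, West 3, Central 4, Coastal 7, Highland 7 (total 40).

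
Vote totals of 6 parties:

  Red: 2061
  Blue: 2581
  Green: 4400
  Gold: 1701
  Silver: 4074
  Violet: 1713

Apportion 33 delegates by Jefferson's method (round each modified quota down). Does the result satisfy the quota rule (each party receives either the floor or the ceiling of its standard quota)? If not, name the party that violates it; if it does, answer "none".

Standard quotas: Red 4.115, Blue 5.153, Green 8.784, Gold 3.396, Silver 8.133, Violet 3.420.
Jefferson allocation: Red 4, Blue 5, Green 9, Gold 3, Silver 9, Violet 3.
Every allocation lies between the lower and upper quota.

none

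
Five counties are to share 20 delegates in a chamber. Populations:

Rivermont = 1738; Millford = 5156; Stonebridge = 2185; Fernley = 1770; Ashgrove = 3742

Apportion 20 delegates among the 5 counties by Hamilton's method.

Standard divisor: 14591 ÷ 20 ≈ 729.55.
Standard quotas: Rivermont 2.3823, Millford 7.0674, Stonebridge 2.9950, Fernley 2.4262, Ashgrove 5.1292.
Lower quotas: Rivermont 2, Millford 7, Stonebridge 2, Fernley 2, Ashgrove 5 (sum 18, leaving 2 seats).
Remainders in descending order: Stonebridge 0.9950, Fernley 0.4262, Rivermont 0.3823, Ashgrove 0.1292, Millford 0.0674.
The surplus seats go to Stonebridge, Fernley.

Rivermont 2, Millford 7, Stonebridge 3, Fernley 3, Ashgrove 5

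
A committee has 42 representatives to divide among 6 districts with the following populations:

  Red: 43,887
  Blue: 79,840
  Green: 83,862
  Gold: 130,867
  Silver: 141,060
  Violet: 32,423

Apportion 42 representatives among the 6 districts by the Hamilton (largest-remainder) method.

Red=4, Blue=6, Green=7, Gold=11, Silver=11, Violet=3

Standard divisor: 511939 ÷ 42 ≈ 12189.024.
Standard quotas: Red 3.6005, Blue 6.5502, Green 6.8801, Gold 10.7365, Silver 11.5727, Violet 2.6600.
Lower quotas: Red 3, Blue 6, Green 6, Gold 10, Silver 11, Violet 2 (sum 38, leaving 4 seats).
Remainders in descending order: Green 0.8801, Gold 0.7365, Violet 0.6600, Red 0.6005, Silver 0.5727, Blue 0.5502.
Largest remainders: Green, Gold, Violet, Red receive the extra seats.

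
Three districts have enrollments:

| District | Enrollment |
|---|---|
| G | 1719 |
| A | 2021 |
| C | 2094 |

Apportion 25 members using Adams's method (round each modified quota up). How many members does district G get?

Standard divisor 5834/25 ≈ 233.36; standard quotas: G 7.366, A 8.660, C 8.973.
Rounding up gives 8, 9, 9 = 26 seats, so the divisor must be adjusted.
With modified divisor 250: modified quotas G 6.876, A 8.084, C 8.376.
Rounding up: G 7, A 9, C 9 (total 25).
G receives 7.

7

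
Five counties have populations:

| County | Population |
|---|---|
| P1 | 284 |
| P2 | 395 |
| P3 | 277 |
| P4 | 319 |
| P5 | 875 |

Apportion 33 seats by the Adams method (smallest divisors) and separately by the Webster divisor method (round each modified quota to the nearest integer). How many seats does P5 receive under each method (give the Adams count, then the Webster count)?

13 and 14

Adams: P1 5, P2 6, P3 4, P4 5, P5 13.
Webster: P1 4, P2 6, P3 4, P4 5, P5 14.
P5 gets 13 under Adams and 14 under Webster.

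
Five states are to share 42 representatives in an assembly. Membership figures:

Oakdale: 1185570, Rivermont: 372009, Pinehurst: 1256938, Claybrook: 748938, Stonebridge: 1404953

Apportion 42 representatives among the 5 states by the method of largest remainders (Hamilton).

Oakdale: 10, Rivermont: 3, Pinehurst: 11, Claybrook: 6, Stonebridge: 12

Standard divisor: 4968408 ÷ 42 ≈ 118295.429.
Standard quotas: Oakdale 10.0221, Rivermont 3.1447, Pinehurst 10.6254, Claybrook 6.3311, Stonebridge 11.8766.
Lower quotas: Oakdale 10, Rivermont 3, Pinehurst 10, Claybrook 6, Stonebridge 11 (sum 40, leaving 2 seats).
Remainders in descending order: Stonebridge 0.8766, Pinehurst 0.6254, Claybrook 0.3311, Rivermont 0.1447, Oakdale 0.0221.
Largest remainders: Stonebridge, Pinehurst receive the extra seats.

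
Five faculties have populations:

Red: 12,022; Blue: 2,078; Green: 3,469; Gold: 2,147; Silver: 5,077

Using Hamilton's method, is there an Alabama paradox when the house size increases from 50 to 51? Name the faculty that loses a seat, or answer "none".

At 50 seats: Red 24, Blue 4, Green 7, Gold 5, Silver 10.
At 51 seats: Red 25, Blue 4, Green 7, Gold 4, Silver 11.
Gold drops from 5 to 4.

Gold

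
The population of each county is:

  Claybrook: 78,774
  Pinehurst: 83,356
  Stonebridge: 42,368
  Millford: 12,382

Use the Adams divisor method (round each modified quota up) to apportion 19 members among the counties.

Standard divisor 216880/19 ≈ 11414.737; standard quotas: Claybrook 6.901, Pinehurst 7.302, Stonebridge 3.712, Millford 1.085.
Rounding up gives 7, 8, 4, 2 = 21 seats, so the divisor must be adjusted.
With modified divisor 12800: modified quotas Claybrook 6.154, Pinehurst 6.512, Stonebridge 3.310, Millford 0.967.
Rounding up: Claybrook 7, Pinehurst 7, Stonebridge 4, Millford 1 (total 19).

Claybrook 7, Pinehurst 7, Stonebridge 4, Millford 1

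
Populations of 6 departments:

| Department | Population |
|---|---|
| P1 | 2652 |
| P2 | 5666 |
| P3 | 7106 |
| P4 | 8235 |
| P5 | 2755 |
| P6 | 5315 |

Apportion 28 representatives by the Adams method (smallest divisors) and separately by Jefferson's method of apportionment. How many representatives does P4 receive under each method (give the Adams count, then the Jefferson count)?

7 and 8

Adams: P1 2, P2 5, P3 6, P4 7, P5 3, P6 5.
Jefferson: P1 2, P2 5, P3 6, P4 8, P5 2, P6 5.
P4 gets 7 under Adams and 8 under Jefferson.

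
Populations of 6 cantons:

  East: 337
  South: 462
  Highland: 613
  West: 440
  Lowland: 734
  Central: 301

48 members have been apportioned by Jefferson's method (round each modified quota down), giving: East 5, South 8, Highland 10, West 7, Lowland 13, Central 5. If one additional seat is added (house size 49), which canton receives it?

East

Priority for the next seat is population ÷ (current seats + 1).
Priorities: East 56.167, South 51.333, Highland 55.727, West 55.000, Lowland 52.429, Central 50.167.
Highest priority: East.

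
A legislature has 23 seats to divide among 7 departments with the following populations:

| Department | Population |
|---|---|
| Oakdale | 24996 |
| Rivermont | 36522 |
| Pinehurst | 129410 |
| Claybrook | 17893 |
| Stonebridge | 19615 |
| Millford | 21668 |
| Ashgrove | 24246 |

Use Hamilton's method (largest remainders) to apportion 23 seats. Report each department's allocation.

The standard divisor is 274350/23 ≈ 11928.261.
Standard quotas: Oakdale 2.0955, Rivermont 3.0618, Pinehurst 10.8490, Claybrook 1.5001, Stonebridge 1.6444, Millford 1.8165, Ashgrove 2.0327.
Lower quotas: Oakdale 2, Rivermont 3, Pinehurst 10, Claybrook 1, Stonebridge 1, Millford 1, Ashgrove 2 (sum 20, leaving 3 seats).
Remainders in descending order: Pinehurst 0.8490, Millford 0.8165, Stonebridge 0.6444, Claybrook 0.5001, Oakdale 0.0955, Rivermont 0.0618, Ashgrove 0.0327.
The surplus seats go to Pinehurst, Millford, Stonebridge.

Oakdale=2, Rivermont=3, Pinehurst=11, Claybrook=1, Stonebridge=2, Millford=2, Ashgrove=2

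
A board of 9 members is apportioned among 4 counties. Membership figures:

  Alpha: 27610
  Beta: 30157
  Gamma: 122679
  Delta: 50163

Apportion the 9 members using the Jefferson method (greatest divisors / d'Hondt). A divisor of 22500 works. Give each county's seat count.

Alpha 1; Beta 1; Gamma 5; Delta 2

With modified divisor 22500: modified quotas Alpha 1.227, Beta 1.340, Gamma 5.452, Delta 2.229.
Rounding down: Alpha 1, Beta 1, Gamma 5, Delta 2 (total 9).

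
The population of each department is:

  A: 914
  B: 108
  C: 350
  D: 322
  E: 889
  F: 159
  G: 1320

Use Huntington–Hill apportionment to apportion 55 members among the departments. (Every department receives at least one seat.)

With divisor 74: modified quotas A 12.351, B 1.459, C 4.730, D 4.351, E 12.014, F 2.149, G 17.838.
Geometric-mean thresholds: A √(12·13)=12.490, B √(1·2)=1.414, C √(4·5)=4.472, D √(4·5)=4.472, E √(12·13)=12.490, F √(2·3)=2.449, G √(17·18)=17.493.
Each quota rounded against its threshold gives A 12, B 2, C 5, D 4, E 12, F 2, G 18 (total 55).

A: 12, B: 2, C: 5, D: 4, E: 12, F: 2, G: 18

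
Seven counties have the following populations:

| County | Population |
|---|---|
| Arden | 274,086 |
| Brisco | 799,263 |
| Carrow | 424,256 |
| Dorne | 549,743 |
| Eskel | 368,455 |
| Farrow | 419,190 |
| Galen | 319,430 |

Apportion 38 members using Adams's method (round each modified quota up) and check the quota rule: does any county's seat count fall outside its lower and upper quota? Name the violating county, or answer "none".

none

Standard quotas: Arden 3.302, Brisco 9.628, Carrow 5.111, Dorne 6.623, Eskel 4.439, Farrow 5.050, Galen 3.848.
Adams allocation: Arden 3, Brisco 9, Carrow 5, Dorne 7, Eskel 5, Farrow 5, Galen 4.
Every allocation lies between the lower and upper quota.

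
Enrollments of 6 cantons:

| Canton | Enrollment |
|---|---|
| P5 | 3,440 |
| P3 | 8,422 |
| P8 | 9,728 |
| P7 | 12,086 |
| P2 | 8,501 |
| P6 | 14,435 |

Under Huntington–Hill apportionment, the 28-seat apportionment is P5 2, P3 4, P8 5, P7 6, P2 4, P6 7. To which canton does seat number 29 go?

P6

Priority for the next seat is population ÷ (√(s·(s+1))).
Priorities: P5 1404.374, P3 1883.216, P8 1776.082, P7 1864.910, P2 1900.881, P6 1928.958.
Highest priority: P6.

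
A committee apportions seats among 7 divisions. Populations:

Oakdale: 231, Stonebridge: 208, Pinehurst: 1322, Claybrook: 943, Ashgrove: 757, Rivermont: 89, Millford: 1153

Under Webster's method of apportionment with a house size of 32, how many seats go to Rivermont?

Standard divisor 4703/32 ≈ 146.969; standard quotas: Oakdale 1.572, Stonebridge 1.415, Pinehurst 8.995, Claybrook 6.416, Ashgrove 5.151, Rivermont 0.606, Millford 7.845.
Rounding to the nearest integer gives Oakdale 2, Stonebridge 1, Pinehurst 9, Claybrook 6, Ashgrove 5, Rivermont 1, Millford 8 — total 32, matching the house size, so no adjustment is needed.
Rivermont receives 1.

1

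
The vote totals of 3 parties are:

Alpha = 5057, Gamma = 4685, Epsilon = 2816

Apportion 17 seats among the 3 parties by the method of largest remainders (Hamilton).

Alpha 7; Gamma 6; Epsilon 4

Total 12558; standard divisor 12558/17 ≈ 738.706.
Standard quotas: Alpha 6.8458, Gamma 6.3422, Epsilon 3.8121.
Lower quotas: Alpha 6, Gamma 6, Epsilon 3 (sum 15, leaving 2 seats).
Remainders in descending order: Alpha 0.8458, Epsilon 0.8121, Gamma 0.3422.
The surplus seats go to Alpha, Epsilon.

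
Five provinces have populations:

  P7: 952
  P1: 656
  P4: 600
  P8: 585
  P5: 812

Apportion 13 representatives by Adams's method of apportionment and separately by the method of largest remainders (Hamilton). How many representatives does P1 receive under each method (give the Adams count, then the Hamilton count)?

Adams: P7 3, P1 3, P4 2, P8 2, P5 3.
Hamilton: P7 4, P1 2, P4 2, P8 2, P5 3.
P1 gets 3 under Adams and 2 under Hamilton.

3 and 2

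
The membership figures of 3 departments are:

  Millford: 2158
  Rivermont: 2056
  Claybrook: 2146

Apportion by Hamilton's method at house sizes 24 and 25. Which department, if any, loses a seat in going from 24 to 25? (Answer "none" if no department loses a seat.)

none

At 24 seats: Millford 8, Rivermont 8, Claybrook 8.
At 25 seats: Millford 9, Rivermont 8, Claybrook 8.
No department's allocation decreased.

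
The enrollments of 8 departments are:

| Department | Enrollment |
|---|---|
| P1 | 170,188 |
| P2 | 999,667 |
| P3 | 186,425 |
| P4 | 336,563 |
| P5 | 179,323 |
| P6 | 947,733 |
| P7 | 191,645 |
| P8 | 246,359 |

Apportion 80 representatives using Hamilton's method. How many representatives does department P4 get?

8

The standard divisor is 3257903/80 ≈ 40723.787.
Standard quotas: P1 4.1791, P2 24.5475, P3 4.5778, P4 8.2645, P5 4.4034, P6 23.2722, P7 4.7060, P8 6.0495.
Lower quotas: P1 4, P2 24, P3 4, P4 8, P5 4, P6 23, P7 4, P8 6 (sum 77, leaving 3 seats).
Remainders in descending order: P7 0.7060, P3 0.5778, P2 0.5475, P5 0.4034, P6 0.2722, P4 0.2645, P1 0.1791, P8 0.0495.
The surplus seats go to P7, P3, P2.
P4 receives 8.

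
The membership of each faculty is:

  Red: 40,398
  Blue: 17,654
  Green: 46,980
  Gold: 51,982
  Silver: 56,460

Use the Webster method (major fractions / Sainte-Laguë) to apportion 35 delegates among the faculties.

Standard divisor 213474/35 ≈ 6099.257; standard quotas: Red 6.623, Blue 2.894, Green 7.703, Gold 8.523, Silver 9.257.
Rounding to the nearest integer gives 7, 3, 8, 9, 9 = 36 seats, so the divisor must be adjusted.
With modified divisor 6170: modified quotas Red 6.547, Blue 2.861, Green 7.614, Gold 8.425, Silver 9.151.
Rounding to the nearest integer: Red 7, Blue 3, Green 8, Gold 8, Silver 9 (total 35).

Red=7; Blue=3; Green=8; Gold=8; Silver=9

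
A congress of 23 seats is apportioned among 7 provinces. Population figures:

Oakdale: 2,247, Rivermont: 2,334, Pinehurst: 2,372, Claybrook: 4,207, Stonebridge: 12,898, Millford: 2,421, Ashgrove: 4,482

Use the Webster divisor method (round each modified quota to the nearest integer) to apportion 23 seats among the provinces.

Standard divisor 30961/23 ≈ 1346.13; standard quotas: Oakdale 1.669, Rivermont 1.734, Pinehurst 1.762, Claybrook 3.125, Stonebridge 9.582, Millford 1.798, Ashgrove 3.330.
Rounding to the nearest integer gives 2, 2, 2, 3, 10, 2, 3 = 24 seats, so the divisor must be adjusted.
With modified divisor 1400: modified quotas Oakdale 1.605, Rivermont 1.667, Pinehurst 1.694, Claybrook 3.005, Stonebridge 9.213, Millford 1.729, Ashgrove 3.201.
Rounding to the nearest integer: Oakdale 2, Rivermont 2, Pinehurst 2, Claybrook 3, Stonebridge 9, Millford 2, Ashgrove 3 (total 23).

Oakdale 2, Rivermont 2, Pinehurst 2, Claybrook 3, Stonebridge 9, Millford 2, Ashgrove 3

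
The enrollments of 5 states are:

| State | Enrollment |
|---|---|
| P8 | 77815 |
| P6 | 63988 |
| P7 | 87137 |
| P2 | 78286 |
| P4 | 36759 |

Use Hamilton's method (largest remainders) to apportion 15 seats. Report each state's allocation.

P8=3, P6=3, P7=4, P2=3, P4=2

Standard divisor: 343985 ÷ 15 ≈ 22932.333.
Standard quotas: P8 3.3932, P6 2.7903, P7 3.7997, P2 3.4138, P4 1.6029.
Lower quotas: P8 3, P6 2, P7 3, P2 3, P4 1 (sum 12, leaving 3 seats).
Remainders in descending order: P7 0.7997, P6 0.7903, P4 0.6029, P2 0.4138, P8 0.3932.
The surplus seats go to P7, P6, P4.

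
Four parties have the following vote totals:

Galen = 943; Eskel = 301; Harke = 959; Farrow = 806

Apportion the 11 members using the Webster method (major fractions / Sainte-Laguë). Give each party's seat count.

Standard divisor 3009/11 ≈ 273.545; standard quotas: Galen 3.447, Eskel 1.100, Harke 3.506, Farrow 2.946.
Rounding to the nearest integer gives Galen 3, Eskel 1, Harke 4, Farrow 3 — total 11, matching the house size, so no adjustment is needed.

Galen 3; Eskel 1; Harke 4; Farrow 3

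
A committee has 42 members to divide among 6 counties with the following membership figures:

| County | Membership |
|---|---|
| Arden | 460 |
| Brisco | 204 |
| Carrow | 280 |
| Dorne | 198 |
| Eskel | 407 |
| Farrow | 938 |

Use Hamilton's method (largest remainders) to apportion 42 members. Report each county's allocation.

The standard divisor is 2487/42 ≈ 59.214.
Standard quotas: Arden 7.768, Brisco 3.445, Carrow 4.729, Dorne 3.344, Eskel 6.873, Farrow 15.841.
Lower quotas: Arden 7, Brisco 3, Carrow 4, Dorne 3, Eskel 6, Farrow 15 (sum 38, leaving 4 seats).
Remainders in descending order: Eskel 0.873, Farrow 0.841, Arden 0.768, Carrow 0.729, Brisco 0.445, Dorne 0.344.
Largest remainders: Eskel, Farrow, Arden, Carrow receive the extra seats.

Arden=8, Brisco=3, Carrow=5, Dorne=3, Eskel=7, Farrow=16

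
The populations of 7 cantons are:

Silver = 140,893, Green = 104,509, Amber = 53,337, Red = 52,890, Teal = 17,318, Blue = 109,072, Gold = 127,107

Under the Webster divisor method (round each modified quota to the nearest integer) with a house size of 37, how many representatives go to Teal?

1

Standard divisor 605126/37 ≈ 16354.757; standard quotas: Silver 8.615, Green 6.390, Amber 3.261, Red 3.234, Teal 1.059, Blue 6.669, Gold 7.772.
Rounding to the nearest integer gives Silver 9, Green 6, Amber 3, Red 3, Teal 1, Blue 7, Gold 8 — total 37, matching the house size, so no adjustment is needed.
Teal receives 1.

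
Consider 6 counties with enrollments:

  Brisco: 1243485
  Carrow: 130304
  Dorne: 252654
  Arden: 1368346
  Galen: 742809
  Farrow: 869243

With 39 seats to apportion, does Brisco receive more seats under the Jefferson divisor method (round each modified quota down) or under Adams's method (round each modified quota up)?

Jefferson

Jefferson: Brisco 11, Carrow 1, Dorne 2, Arden 12, Galen 6, Farrow 7.
Adams: Brisco 10, Carrow 2, Dorne 3, Arden 11, Galen 6, Farrow 7.
Brisco gets 11 under Jefferson and 10 under Adams.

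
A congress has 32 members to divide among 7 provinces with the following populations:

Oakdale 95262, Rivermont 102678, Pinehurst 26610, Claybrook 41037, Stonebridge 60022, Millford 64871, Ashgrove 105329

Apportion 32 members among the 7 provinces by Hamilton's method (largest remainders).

The standard divisor is 495809/32 ≈ 15494.031.
Standard quotas: Oakdale 6.1483, Rivermont 6.6269, Pinehurst 1.7174, Claybrook 2.6486, Stonebridge 3.8739, Millford 4.1868, Ashgrove 6.7980.
Lower quotas: Oakdale 6, Rivermont 6, Pinehurst 1, Claybrook 2, Stonebridge 3, Millford 4, Ashgrove 6 (sum 28, leaving 4 seats).
Remainders in descending order: Stonebridge 0.8739, Ashgrove 0.7980, Pinehurst 0.7174, Claybrook 0.6486, Rivermont 0.6269, Millford 0.1868, Oakdale 0.1483.
Largest remainders: Stonebridge, Ashgrove, Pinehurst, Claybrook receive the extra seats.

Oakdale=6, Rivermont=6, Pinehurst=2, Claybrook=3, Stonebridge=4, Millford=4, Ashgrove=7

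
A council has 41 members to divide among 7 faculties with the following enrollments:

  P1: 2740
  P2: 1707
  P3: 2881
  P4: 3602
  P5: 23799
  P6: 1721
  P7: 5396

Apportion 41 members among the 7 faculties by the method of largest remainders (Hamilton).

P1 3; P2 2; P3 3; P4 3; P5 23; P6 2; P7 5

Total 41846; standard divisor 41846/41 ≈ 1020.634.
Standard quotas: P1 2.6846, P2 1.6725, P3 2.8228, P4 3.5292, P5 23.3179, P6 1.6862, P7 5.2869.
Lower quotas: P1 2, P2 1, P3 2, P4 3, P5 23, P6 1, P7 5 (sum 37, leaving 4 seats).
Remainders in descending order: P3 0.8228, P6 0.6862, P1 0.6846, P2 0.6725, P4 0.5292, P5 0.3179, P7 0.2869.
Largest remainders: P3, P6, P1, P2 receive the extra seats.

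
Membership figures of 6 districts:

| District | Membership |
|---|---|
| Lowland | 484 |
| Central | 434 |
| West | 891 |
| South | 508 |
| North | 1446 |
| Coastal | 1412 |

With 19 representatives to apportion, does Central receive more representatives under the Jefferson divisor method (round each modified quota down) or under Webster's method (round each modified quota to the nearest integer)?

Jefferson: Lowland 2, Central 1, West 3, South 2, North 6, Coastal 5.
Webster: Lowland 2, Central 2, West 3, South 2, North 5, Coastal 5.
Central gets 1 under Jefferson and 2 under Webster.

Webster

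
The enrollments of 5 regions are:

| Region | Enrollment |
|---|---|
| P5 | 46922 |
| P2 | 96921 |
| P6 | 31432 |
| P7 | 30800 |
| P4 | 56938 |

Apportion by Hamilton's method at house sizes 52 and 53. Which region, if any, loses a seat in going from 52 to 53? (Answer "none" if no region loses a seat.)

P5

At 52 seats: P5 10, P2 19, P6 6, P7 6, P4 11.
At 53 seats: P5 9, P2 20, P6 6, P7 6, P4 12.
P5 drops from 10 to 9.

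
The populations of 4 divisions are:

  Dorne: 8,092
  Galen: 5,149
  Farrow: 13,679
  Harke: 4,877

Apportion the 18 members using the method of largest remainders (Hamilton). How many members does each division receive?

Standard divisor: 31797 ÷ 18 ≈ 1766.5.
Standard quotas: Dorne 4.5808, Galen 2.9148, Farrow 7.7436, Harke 2.7608.
Lower quotas: Dorne 4, Galen 2, Farrow 7, Harke 2 (sum 15, leaving 3 seats).
Remainders in descending order: Galen 0.9148, Harke 0.7608, Farrow 0.7436, Dorne 0.5808.
The surplus seats go to Galen, Harke, Farrow.

Dorne: 4; Galen: 3; Farrow: 8; Harke: 3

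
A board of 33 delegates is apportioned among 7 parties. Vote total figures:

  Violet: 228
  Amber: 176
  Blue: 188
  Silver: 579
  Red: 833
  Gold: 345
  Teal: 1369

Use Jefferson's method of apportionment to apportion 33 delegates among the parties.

Standard divisor 3718/33 ≈ 112.667; standard quotas: Violet 2.024, Amber 1.562, Blue 1.669, Silver 5.139, Red 7.393, Gold 3.062, Teal 12.151.
Rounding down gives 2, 1, 1, 5, 7, 3, 12 = 31 seats, so the divisor must be adjusted.
With modified divisor 100: modified quotas Violet 2.280, Amber 1.760, Blue 1.880, Silver 5.790, Red 8.330, Gold 3.450, Teal 13.690.
Rounding down: Violet 2, Amber 1, Blue 1, Silver 5, Red 8, Gold 3, Teal 13 (total 33).

Violet=2; Amber=1; Blue=1; Silver=5; Red=8; Gold=3; Teal=13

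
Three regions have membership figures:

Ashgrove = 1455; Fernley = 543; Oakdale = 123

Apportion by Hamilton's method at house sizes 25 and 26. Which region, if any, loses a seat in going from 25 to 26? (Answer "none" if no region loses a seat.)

At 25 seats: Ashgrove 17, Fernley 6, Oakdale 2.
At 26 seats: Ashgrove 18, Fernley 7, Oakdale 1.
Oakdale drops from 2 to 1.

Oakdale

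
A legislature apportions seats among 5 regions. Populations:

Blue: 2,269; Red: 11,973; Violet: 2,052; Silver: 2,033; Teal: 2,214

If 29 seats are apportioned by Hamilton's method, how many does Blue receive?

The standard divisor is 20541/29 ≈ 708.31.
Standard quotas: Blue 3.2034, Red 16.9036, Violet 2.8970, Silver 2.8702, Teal 3.1257.
Lower quotas: Blue 3, Red 16, Violet 2, Silver 2, Teal 3 (sum 26, leaving 3 seats).
Remainders in descending order: Red 0.9036, Violet 0.8970, Silver 0.8702, Blue 0.2034, Teal 0.1257.
The surplus seats go to Red, Violet, Silver.
Blue receives 3.

3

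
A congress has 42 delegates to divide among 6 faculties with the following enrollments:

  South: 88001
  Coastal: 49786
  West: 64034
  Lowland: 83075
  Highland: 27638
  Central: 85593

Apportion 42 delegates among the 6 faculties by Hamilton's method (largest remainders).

The standard divisor is 398127/42 ≈ 9479.214.
Standard quotas: South 9.2836, Coastal 5.2521, West 6.7552, Lowland 8.7639, Highland 2.9156, Central 9.0295.
Lower quotas: South 9, Coastal 5, West 6, Lowland 8, Highland 2, Central 9 (sum 39, leaving 3 seats).
Remainders in descending order: Highland 0.9156, Lowland 0.7639, West 0.7552, South 0.2836, Coastal 0.2521, Central 0.0295.
The surplus seats go to Highland, Lowland, West.

South: 9; Coastal: 5; West: 7; Lowland: 9; Highland: 3; Central: 9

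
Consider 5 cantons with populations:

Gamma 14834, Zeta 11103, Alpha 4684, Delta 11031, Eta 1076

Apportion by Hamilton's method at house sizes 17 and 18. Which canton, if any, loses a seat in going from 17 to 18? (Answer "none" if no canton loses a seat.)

At 17 seats: Gamma 6, Zeta 4, Alpha 2, Delta 4, Eta 1.
At 18 seats: Gamma 6, Zeta 5, Alpha 2, Delta 5, Eta 0.
Eta drops from 1 to 0.

Eta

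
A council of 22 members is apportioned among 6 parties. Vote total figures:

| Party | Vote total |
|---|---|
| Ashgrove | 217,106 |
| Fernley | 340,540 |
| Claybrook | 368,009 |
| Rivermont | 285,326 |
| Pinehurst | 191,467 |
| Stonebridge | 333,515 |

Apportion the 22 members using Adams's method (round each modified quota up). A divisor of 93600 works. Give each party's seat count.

Ashgrove 3, Fernley 4, Claybrook 4, Rivermont 4, Pinehurst 3, Stonebridge 4

With modified divisor 93600: modified quotas Ashgrove 2.320, Fernley 3.638, Claybrook 3.932, Rivermont 3.048, Pinehurst 2.046, Stonebridge 3.563.
Rounding up: Ashgrove 3, Fernley 4, Claybrook 4, Rivermont 4, Pinehurst 3, Stonebridge 4 (total 22).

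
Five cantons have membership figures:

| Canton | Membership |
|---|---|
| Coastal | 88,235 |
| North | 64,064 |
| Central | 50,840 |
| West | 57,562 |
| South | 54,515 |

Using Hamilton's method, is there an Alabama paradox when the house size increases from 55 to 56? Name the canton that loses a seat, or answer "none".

At 55 seats: Coastal 15, North 11, Central 9, West 10, South 10.
At 56 seats: Coastal 16, North 11, Central 9, West 10, South 10.
No canton's allocation decreased.

none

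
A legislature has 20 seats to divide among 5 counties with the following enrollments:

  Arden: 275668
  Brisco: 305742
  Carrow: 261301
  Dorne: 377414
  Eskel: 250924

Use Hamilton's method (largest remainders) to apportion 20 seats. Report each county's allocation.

Standard divisor: 1471049 ÷ 20 ≈ 73552.45.
Standard quotas: Arden 3.7479, Brisco 4.1568, Carrow 3.5526, Dorne 5.1312, Eskel 3.4115.
Lower quotas: Arden 3, Brisco 4, Carrow 3, Dorne 5, Eskel 3 (sum 18, leaving 2 seats).
Remainders in descending order: Arden 0.7479, Carrow 0.5526, Eskel 0.4115, Brisco 0.1568, Dorne 0.1312.
The surplus seats go to Arden, Carrow.

Arden: 4, Brisco: 4, Carrow: 4, Dorne: 5, Eskel: 3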